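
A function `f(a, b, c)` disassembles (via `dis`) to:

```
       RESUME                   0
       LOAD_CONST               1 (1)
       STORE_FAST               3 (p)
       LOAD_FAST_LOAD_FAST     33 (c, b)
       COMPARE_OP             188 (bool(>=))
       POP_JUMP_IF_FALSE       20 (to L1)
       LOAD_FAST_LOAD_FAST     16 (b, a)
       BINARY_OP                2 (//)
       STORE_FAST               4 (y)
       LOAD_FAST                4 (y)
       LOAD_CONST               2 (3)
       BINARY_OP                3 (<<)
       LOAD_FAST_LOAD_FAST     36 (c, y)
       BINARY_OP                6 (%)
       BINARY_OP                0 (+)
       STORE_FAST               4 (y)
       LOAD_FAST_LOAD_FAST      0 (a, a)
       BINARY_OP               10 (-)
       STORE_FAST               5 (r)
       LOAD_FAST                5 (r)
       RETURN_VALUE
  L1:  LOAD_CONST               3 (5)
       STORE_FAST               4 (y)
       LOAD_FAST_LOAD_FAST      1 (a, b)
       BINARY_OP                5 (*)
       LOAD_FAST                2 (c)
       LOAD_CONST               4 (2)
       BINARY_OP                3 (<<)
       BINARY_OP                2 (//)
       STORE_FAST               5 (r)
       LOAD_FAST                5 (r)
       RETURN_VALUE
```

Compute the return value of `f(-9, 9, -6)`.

3

LOAD_CONST → push 1. Stack: [1]
STORE_FAST p → p=1. Stack: []
LOAD_FAST_LOAD_FAST c,b → push -6,9. Stack: [-6, 9]
COMPARE_OP bool(>=) → -6 vs 9 = False. Stack: [False]
POP_JUMP_IF_FALSE → pop False; jump. Stack: []
LOAD_CONST → push 5. Stack: [5]
STORE_FAST y → y=5. Stack: []
LOAD_FAST_LOAD_FAST a,b → push -9,9. Stack: [-9, 9]
BINARY_OP * → -9 * 9 = -81. Stack: [-81]
LOAD_FAST c → push -6. Stack: [-81, -6]
LOAD_CONST → push 2. Stack: [-81, -6, 2]
BINARY_OP << → -6 << 2 = -24. Stack: [-81, -24]
BINARY_OP // → -81 // -24 = 3. Stack: [3]
STORE_FAST r → r=3. Stack: []
LOAD_FAST r → push 3. Stack: [3]
RETURN_VALUE → return 3.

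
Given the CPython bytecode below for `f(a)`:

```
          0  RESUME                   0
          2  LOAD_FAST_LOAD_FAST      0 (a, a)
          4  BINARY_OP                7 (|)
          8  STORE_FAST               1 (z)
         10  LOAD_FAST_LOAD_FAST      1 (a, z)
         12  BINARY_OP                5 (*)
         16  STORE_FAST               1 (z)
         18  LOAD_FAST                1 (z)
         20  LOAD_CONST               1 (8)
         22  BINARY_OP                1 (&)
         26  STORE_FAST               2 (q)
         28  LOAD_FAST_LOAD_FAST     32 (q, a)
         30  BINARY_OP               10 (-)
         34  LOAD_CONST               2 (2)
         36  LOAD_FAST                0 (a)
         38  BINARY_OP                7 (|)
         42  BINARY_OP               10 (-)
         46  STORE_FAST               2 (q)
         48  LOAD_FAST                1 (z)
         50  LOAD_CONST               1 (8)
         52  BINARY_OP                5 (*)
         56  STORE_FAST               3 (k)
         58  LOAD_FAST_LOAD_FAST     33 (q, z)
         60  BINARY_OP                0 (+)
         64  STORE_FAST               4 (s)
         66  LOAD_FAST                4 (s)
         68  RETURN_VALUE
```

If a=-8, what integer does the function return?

78

LOAD_FAST_LOAD_FAST a,a → push -8,-8. Stack: [-8, -8]
BINARY_OP | → -8 | -8 = -8. Stack: [-8]
STORE_FAST z → z=-8. Stack: []
LOAD_FAST_LOAD_FAST a,z → push -8,-8. Stack: [-8, -8]
BINARY_OP * → -8 * -8 = 64. Stack: [64]
STORE_FAST z → z=64. Stack: []
LOAD_FAST z → push 64. Stack: [64]
LOAD_CONST → push 8. Stack: [64, 8]
BINARY_OP & → 64 & 8 = 0. Stack: [0]
STORE_FAST q → q=0. Stack: []
LOAD_FAST_LOAD_FAST q,a → push 0,-8. Stack: [0, -8]
BINARY_OP - → 0 - -8 = 8. Stack: [8]
LOAD_CONST → push 2. Stack: [8, 2]
LOAD_FAST a → push -8. Stack: [8, 2, -8]
BINARY_OP | → 2 | -8 = -6. Stack: [8, -6]
BINARY_OP - → 8 - -6 = 14. Stack: [14]
STORE_FAST q → q=14. Stack: []
LOAD_FAST z → push 64. Stack: [64]
LOAD_CONST → push 8. Stack: [64, 8]
BINARY_OP * → 64 * 8 = 512. Stack: [512]
STORE_FAST k → k=512. Stack: []
LOAD_FAST_LOAD_FAST q,z → push 14,64. Stack: [14, 64]
BINARY_OP + → 14 + 64 = 78. Stack: [78]
STORE_FAST s → s=78. Stack: []
LOAD_FAST s → push 78. Stack: [78]
RETURN_VALUE → return 78.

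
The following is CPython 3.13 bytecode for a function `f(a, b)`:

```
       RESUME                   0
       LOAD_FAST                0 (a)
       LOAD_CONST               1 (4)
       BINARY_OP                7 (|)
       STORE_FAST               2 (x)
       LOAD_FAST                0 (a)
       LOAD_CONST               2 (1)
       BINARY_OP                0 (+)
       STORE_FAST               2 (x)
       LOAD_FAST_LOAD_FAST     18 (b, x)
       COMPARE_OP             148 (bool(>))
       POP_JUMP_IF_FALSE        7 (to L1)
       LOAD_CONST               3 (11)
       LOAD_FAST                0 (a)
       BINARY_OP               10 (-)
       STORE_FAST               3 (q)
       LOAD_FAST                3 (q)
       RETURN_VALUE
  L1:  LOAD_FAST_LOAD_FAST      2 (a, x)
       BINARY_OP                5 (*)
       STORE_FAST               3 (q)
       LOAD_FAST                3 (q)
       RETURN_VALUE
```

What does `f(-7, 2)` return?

LOAD_FAST a → push -7. Stack: [-7]
LOAD_CONST → push 4. Stack: [-7, 4]
BINARY_OP | → -7 | 4 = -3. Stack: [-3]
STORE_FAST x → x=-3. Stack: []
LOAD_FAST a → push -7. Stack: [-7]
LOAD_CONST → push 1. Stack: [-7, 1]
BINARY_OP + → -7 + 1 = -6. Stack: [-6]
STORE_FAST x → x=-6. Stack: []
LOAD_FAST_LOAD_FAST b,x → push 2,-6. Stack: [2, -6]
COMPARE_OP bool(>) → 2 vs -6 = True. Stack: [True]
POP_JUMP_IF_FALSE → pop True; no jump. Stack: []
LOAD_CONST → push 11. Stack: [11]
LOAD_FAST a → push -7. Stack: [11, -7]
BINARY_OP - → 11 - -7 = 18. Stack: [18]
STORE_FAST q → q=18. Stack: []
LOAD_FAST q → push 18. Stack: [18]
RETURN_VALUE → return 18.

18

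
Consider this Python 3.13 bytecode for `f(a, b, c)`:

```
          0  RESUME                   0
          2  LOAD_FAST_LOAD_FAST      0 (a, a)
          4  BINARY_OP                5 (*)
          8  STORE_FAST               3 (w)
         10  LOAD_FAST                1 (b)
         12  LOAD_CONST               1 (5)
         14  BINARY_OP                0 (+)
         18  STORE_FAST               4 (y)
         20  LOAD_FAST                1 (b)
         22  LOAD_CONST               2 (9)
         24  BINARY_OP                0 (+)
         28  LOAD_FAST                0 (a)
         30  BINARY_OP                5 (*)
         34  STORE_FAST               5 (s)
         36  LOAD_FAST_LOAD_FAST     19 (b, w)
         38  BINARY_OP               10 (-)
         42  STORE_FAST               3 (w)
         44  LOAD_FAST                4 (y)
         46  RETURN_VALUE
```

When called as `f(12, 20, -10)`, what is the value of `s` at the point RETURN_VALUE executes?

LOAD_FAST_LOAD_FAST a,a → push 12,12. Stack: [12, 12]
BINARY_OP * → 12 * 12 = 144. Stack: [144]
STORE_FAST w → w=144. Stack: []
LOAD_FAST b → push 20. Stack: [20]
LOAD_CONST → push 5. Stack: [20, 5]
BINARY_OP + → 20 + 5 = 25. Stack: [25]
STORE_FAST y → y=25. Stack: []
LOAD_FAST b → push 20. Stack: [20]
LOAD_CONST → push 9. Stack: [20, 9]
BINARY_OP + → 20 + 9 = 29. Stack: [29]
LOAD_FAST a → push 12. Stack: [29, 12]
BINARY_OP * → 29 * 12 = 348. Stack: [348]
STORE_FAST s → s=348. Stack: []
LOAD_FAST_LOAD_FAST b,w → push 20,144. Stack: [20, 144]
BINARY_OP - → 20 - 144 = -124. Stack: [-124]
STORE_FAST w → w=-124. Stack: []
LOAD_FAST y → push 25. Stack: [25]
RETURN_VALUE → return 25.

348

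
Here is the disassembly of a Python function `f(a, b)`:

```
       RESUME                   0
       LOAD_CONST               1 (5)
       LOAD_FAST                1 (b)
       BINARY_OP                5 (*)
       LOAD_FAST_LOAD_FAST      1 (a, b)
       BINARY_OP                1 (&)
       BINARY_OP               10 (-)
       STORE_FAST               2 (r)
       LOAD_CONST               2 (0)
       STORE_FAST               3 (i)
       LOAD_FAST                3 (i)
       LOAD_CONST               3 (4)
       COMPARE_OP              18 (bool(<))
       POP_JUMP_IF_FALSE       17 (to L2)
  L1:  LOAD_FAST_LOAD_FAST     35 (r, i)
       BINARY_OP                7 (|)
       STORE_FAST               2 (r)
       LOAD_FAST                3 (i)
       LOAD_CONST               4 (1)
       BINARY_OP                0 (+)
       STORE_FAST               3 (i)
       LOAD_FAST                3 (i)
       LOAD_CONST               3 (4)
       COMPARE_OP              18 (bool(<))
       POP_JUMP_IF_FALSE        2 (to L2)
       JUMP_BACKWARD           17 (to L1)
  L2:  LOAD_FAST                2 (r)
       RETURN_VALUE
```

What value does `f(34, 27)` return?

135

LOAD_CONST → push 5. Stack: [5]
LOAD_FAST b → push 27. Stack: [5, 27]
BINARY_OP * → 5 * 27 = 135. Stack: [135]
LOAD_FAST_LOAD_FAST a,b → push 34,27. Stack: [135, 34, 27]
BINARY_OP & → 34 & 27 = 2. Stack: [135, 2]
BINARY_OP - → 135 - 2 = 133. Stack: [133]
STORE_FAST r → r=133. Stack: []
LOAD_CONST → push 0. Stack: [0]
STORE_FAST i → i=0. Stack: []
LOAD_FAST i → push 0. Stack: [0]
LOAD_CONST → push 4. Stack: [0, 4]
COMPARE_OP bool(<) → 0 vs 4 = True. Stack: [True]
POP_JUMP_IF_FALSE → pop True; no jump. Stack: []
LOAD_FAST_LOAD_FAST r,i → push 133,0. Stack: [133, 0]
BINARY_OP | → 133 | 0 = 133. Stack: [133]
STORE_FAST r → r=133. Stack: []
LOAD_FAST i → push 0. Stack: [0]
LOAD_CONST → push 1. Stack: [0, 1]
BINARY_OP + → 0 + 1 = 1. Stack: [1]
STORE_FAST i → i=1. Stack: []
LOAD_FAST i → push 1. Stack: [1]
LOAD_CONST → push 4. Stack: [1, 4]
COMPARE_OP bool(<) → 1 vs 4 = True. Stack: [True]
POP_JUMP_IF_FALSE → pop True; no jump. Stack: []
LOAD_FAST_LOAD_FAST r,i → push 133,1. Stack: [133, 1]
BINARY_OP | → 133 | 1 = 133. Stack: [133]
STORE_FAST r → r=133. Stack: []
LOAD_FAST i → push 1. Stack: [1]
LOAD_CONST → push 1. Stack: [1, 1]
BINARY_OP + → 1 + 1 = 2. Stack: [2]
STORE_FAST i → i=2. Stack: []
LOAD_FAST i → push 2. Stack: [2]
LOAD_CONST → push 4. Stack: [2, 4]
COMPARE_OP bool(<) → 2 vs 4 = True. Stack: [True]
POP_JUMP_IF_FALSE → pop True; no jump. Stack: []
LOAD_FAST_LOAD_FAST r,i → push 133,2. Stack: [133, 2]
BINARY_OP | → 133 | 2 = 135. Stack: [135]
STORE_FAST r → r=135. Stack: []
LOAD_FAST i → push 2. Stack: [2]
LOAD_CONST → push 1. Stack: [2, 1]
BINARY_OP + → 2 + 1 = 3. Stack: [3]
STORE_FAST i → i=3. Stack: []
LOAD_FAST i → push 3. Stack: [3]
LOAD_CONST → push 4. Stack: [3, 4]
COMPARE_OP bool(<) → 3 vs 4 = True. Stack: [True]
POP_JUMP_IF_FALSE → pop True; no jump. Stack: []
LOAD_FAST_LOAD_FAST r,i → push 135,3. Stack: [135, 3]
BINARY_OP | → 135 | 3 = 135. Stack: [135]
STORE_FAST r → r=135. Stack: []
LOAD_FAST i → push 3. Stack: [3]
LOAD_CONST → push 1. Stack: [3, 1]
BINARY_OP + → 3 + 1 = 4. Stack: [4]
STORE_FAST i → i=4. Stack: []
LOAD_FAST i → push 4. Stack: [4]
LOAD_CONST → push 4. Stack: [4, 4]
COMPARE_OP bool(<) → 4 vs 4 = False. Stack: [False]
POP_JUMP_IF_FALSE → pop False; jump. Stack: []
LOAD_FAST r → push 135. Stack: [135]
RETURN_VALUE → return 135.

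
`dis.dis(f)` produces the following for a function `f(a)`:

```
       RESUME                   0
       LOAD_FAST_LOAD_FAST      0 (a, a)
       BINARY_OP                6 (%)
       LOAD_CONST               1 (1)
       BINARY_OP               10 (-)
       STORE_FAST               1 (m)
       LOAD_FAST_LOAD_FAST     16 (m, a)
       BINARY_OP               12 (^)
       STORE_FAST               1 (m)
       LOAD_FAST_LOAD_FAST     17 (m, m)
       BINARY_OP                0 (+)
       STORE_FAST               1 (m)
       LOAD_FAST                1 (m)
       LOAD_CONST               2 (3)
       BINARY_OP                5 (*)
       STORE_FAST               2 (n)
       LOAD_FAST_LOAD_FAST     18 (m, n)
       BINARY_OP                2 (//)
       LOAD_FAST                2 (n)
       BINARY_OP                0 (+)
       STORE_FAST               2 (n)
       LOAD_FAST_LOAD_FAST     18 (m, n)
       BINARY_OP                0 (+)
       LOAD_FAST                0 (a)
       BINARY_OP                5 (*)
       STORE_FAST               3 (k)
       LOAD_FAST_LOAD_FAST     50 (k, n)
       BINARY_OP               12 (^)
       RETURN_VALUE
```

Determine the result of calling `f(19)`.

2984

LOAD_FAST_LOAD_FAST a,a → push 19,19. Stack: [19, 19]
BINARY_OP % → 19 % 19 = 0. Stack: [0]
LOAD_CONST → push 1. Stack: [0, 1]
BINARY_OP - → 0 - 1 = -1. Stack: [-1]
STORE_FAST m → m=-1. Stack: []
LOAD_FAST_LOAD_FAST m,a → push -1,19. Stack: [-1, 19]
BINARY_OP ^ → -1 ^ 19 = -20. Stack: [-20]
STORE_FAST m → m=-20. Stack: []
LOAD_FAST_LOAD_FAST m,m → push -20,-20. Stack: [-20, -20]
BINARY_OP + → -20 + -20 = -40. Stack: [-40]
STORE_FAST m → m=-40. Stack: []
LOAD_FAST m → push -40. Stack: [-40]
LOAD_CONST → push 3. Stack: [-40, 3]
BINARY_OP * → -40 * 3 = -120. Stack: [-120]
STORE_FAST n → n=-120. Stack: []
LOAD_FAST_LOAD_FAST m,n → push -40,-120. Stack: [-40, -120]
BINARY_OP // → -40 // -120 = 0. Stack: [0]
LOAD_FAST n → push -120. Stack: [0, -120]
BINARY_OP + → 0 + -120 = -120. Stack: [-120]
STORE_FAST n → n=-120. Stack: []
LOAD_FAST_LOAD_FAST m,n → push -40,-120. Stack: [-40, -120]
BINARY_OP + → -40 + -120 = -160. Stack: [-160]
LOAD_FAST a → push 19. Stack: [-160, 19]
BINARY_OP * → -160 * 19 = -3040. Stack: [-3040]
STORE_FAST k → k=-3040. Stack: []
LOAD_FAST_LOAD_FAST k,n → push -3040,-120. Stack: [-3040, -120]
BINARY_OP ^ → -3040 ^ -120 = 2984. Stack: [2984]
RETURN_VALUE → return 2984.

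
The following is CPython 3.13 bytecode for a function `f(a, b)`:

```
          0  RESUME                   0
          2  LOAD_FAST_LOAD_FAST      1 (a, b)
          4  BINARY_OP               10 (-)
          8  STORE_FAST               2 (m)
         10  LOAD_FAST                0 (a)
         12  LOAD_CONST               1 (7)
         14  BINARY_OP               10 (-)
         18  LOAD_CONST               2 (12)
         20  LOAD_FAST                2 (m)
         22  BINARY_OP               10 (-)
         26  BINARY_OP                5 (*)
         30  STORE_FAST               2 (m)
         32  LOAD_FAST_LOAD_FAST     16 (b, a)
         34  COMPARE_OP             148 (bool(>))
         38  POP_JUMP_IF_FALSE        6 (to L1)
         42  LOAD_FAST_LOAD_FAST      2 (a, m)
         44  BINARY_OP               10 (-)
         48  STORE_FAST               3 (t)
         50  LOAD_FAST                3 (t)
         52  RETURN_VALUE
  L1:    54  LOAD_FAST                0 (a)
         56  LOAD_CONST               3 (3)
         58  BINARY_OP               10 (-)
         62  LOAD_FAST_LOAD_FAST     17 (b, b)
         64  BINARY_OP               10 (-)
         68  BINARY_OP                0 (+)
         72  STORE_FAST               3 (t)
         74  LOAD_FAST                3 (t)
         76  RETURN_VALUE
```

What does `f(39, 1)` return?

36

LOAD_FAST_LOAD_FAST a,b → push 39,1. Stack: [39, 1]
BINARY_OP - → 39 - 1 = 38. Stack: [38]
STORE_FAST m → m=38. Stack: []
LOAD_FAST a → push 39. Stack: [39]
LOAD_CONST → push 7. Stack: [39, 7]
BINARY_OP - → 39 - 7 = 32. Stack: [32]
LOAD_CONST → push 12. Stack: [32, 12]
LOAD_FAST m → push 38. Stack: [32, 12, 38]
BINARY_OP - → 12 - 38 = -26. Stack: [32, -26]
BINARY_OP * → 32 * -26 = -832. Stack: [-832]
STORE_FAST m → m=-832. Stack: []
LOAD_FAST_LOAD_FAST b,a → push 1,39. Stack: [1, 39]
COMPARE_OP bool(>) → 1 vs 39 = False. Stack: [False]
POP_JUMP_IF_FALSE → pop False; jump. Stack: []
LOAD_FAST a → push 39. Stack: [39]
LOAD_CONST → push 3. Stack: [39, 3]
BINARY_OP - → 39 - 3 = 36. Stack: [36]
LOAD_FAST_LOAD_FAST b,b → push 1,1. Stack: [36, 1, 1]
BINARY_OP - → 1 - 1 = 0. Stack: [36, 0]
BINARY_OP + → 36 + 0 = 36. Stack: [36]
STORE_FAST t → t=36. Stack: []
LOAD_FAST t → push 36. Stack: [36]
RETURN_VALUE → return 36.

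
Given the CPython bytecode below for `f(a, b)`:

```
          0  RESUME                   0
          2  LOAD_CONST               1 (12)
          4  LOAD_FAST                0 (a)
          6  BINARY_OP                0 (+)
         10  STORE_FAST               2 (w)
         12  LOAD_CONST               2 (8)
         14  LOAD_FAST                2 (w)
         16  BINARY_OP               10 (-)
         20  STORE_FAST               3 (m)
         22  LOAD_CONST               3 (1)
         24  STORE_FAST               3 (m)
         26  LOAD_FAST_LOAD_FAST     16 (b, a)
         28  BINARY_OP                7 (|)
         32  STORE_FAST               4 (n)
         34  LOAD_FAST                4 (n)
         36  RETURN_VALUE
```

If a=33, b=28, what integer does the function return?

61

LOAD_CONST → push 12. Stack: [12]
LOAD_FAST a → push 33. Stack: [12, 33]
BINARY_OP + → 12 + 33 = 45. Stack: [45]
STORE_FAST w → w=45. Stack: []
LOAD_CONST → push 8. Stack: [8]
LOAD_FAST w → push 45. Stack: [8, 45]
BINARY_OP - → 8 - 45 = -37. Stack: [-37]
STORE_FAST m → m=-37. Stack: []
LOAD_CONST → push 1. Stack: [1]
STORE_FAST m → m=1. Stack: []
LOAD_FAST_LOAD_FAST b,a → push 28,33. Stack: [28, 33]
BINARY_OP | → 28 | 33 = 61. Stack: [61]
STORE_FAST n → n=61. Stack: []
LOAD_FAST n → push 61. Stack: [61]
RETURN_VALUE → return 61.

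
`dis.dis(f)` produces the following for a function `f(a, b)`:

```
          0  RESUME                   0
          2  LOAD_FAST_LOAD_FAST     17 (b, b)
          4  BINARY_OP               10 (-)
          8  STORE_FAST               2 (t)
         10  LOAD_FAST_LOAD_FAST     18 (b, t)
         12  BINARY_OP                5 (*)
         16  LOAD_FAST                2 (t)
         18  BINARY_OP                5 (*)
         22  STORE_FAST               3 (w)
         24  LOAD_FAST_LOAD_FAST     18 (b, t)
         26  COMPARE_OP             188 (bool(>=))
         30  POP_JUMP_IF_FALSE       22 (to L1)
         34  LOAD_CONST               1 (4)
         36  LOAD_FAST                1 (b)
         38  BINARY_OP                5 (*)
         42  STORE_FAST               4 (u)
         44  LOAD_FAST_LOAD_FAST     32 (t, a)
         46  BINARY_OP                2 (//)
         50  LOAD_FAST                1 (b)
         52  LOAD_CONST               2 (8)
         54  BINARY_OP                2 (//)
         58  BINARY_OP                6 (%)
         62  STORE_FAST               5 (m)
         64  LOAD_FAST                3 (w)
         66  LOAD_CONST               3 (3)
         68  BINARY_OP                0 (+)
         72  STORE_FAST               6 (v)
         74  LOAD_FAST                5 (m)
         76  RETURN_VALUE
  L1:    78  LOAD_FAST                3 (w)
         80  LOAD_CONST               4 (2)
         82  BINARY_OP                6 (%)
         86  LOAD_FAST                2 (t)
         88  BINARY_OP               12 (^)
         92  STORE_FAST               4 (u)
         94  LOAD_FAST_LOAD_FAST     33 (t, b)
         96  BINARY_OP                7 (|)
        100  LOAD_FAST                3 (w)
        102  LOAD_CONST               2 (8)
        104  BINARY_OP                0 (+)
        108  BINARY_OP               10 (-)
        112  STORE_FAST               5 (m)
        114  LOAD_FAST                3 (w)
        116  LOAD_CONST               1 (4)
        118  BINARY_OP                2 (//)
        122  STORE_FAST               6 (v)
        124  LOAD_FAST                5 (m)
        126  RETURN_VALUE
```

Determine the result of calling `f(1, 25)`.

0

LOAD_FAST_LOAD_FAST b,b → push 25,25. Stack: [25, 25]
BINARY_OP - → 25 - 25 = 0. Stack: [0]
STORE_FAST t → t=0. Stack: []
LOAD_FAST_LOAD_FAST b,t → push 25,0. Stack: [25, 0]
BINARY_OP * → 25 * 0 = 0. Stack: [0]
LOAD_FAST t → push 0. Stack: [0, 0]
BINARY_OP * → 0 * 0 = 0. Stack: [0]
STORE_FAST w → w=0. Stack: []
LOAD_FAST_LOAD_FAST b,t → push 25,0. Stack: [25, 0]
COMPARE_OP bool(>=) → 25 vs 0 = True. Stack: [True]
POP_JUMP_IF_FALSE → pop True; no jump. Stack: []
LOAD_CONST → push 4. Stack: [4]
LOAD_FAST b → push 25. Stack: [4, 25]
BINARY_OP * → 4 * 25 = 100. Stack: [100]
STORE_FAST u → u=100. Stack: []
LOAD_FAST_LOAD_FAST t,a → push 0,1. Stack: [0, 1]
BINARY_OP // → 0 // 1 = 0. Stack: [0]
LOAD_FAST b → push 25. Stack: [0, 25]
LOAD_CONST → push 8. Stack: [0, 25, 8]
BINARY_OP // → 25 // 8 = 3. Stack: [0, 3]
BINARY_OP % → 0 % 3 = 0. Stack: [0]
STORE_FAST m → m=0. Stack: []
LOAD_FAST w → push 0. Stack: [0]
LOAD_CONST → push 3. Stack: [0, 3]
BINARY_OP + → 0 + 3 = 3. Stack: [3]
STORE_FAST v → v=3. Stack: []
LOAD_FAST m → push 0. Stack: [0]
RETURN_VALUE → return 0.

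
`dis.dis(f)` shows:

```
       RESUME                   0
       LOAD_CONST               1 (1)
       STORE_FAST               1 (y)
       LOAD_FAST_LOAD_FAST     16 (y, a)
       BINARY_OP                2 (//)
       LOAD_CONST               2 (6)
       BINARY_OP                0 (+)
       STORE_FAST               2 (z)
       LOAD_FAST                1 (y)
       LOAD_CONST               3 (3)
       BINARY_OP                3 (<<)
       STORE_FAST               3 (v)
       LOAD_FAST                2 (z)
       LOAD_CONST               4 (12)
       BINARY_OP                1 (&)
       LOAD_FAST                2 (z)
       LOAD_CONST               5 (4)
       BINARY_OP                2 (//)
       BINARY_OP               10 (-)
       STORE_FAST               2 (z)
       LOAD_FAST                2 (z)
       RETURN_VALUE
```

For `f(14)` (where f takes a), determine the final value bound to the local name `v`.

8

LOAD_CONST → push 1. Stack: [1]
STORE_FAST y → y=1. Stack: []
LOAD_FAST_LOAD_FAST y,a → push 1,14. Stack: [1, 14]
BINARY_OP // → 1 // 14 = 0. Stack: [0]
LOAD_CONST → push 6. Stack: [0, 6]
BINARY_OP + → 0 + 6 = 6. Stack: [6]
STORE_FAST z → z=6. Stack: []
LOAD_FAST y → push 1. Stack: [1]
LOAD_CONST → push 3. Stack: [1, 3]
BINARY_OP << → 1 << 3 = 8. Stack: [8]
STORE_FAST v → v=8. Stack: []
LOAD_FAST z → push 6. Stack: [6]
LOAD_CONST → push 12. Stack: [6, 12]
BINARY_OP & → 6 & 12 = 4. Stack: [4]
LOAD_FAST z → push 6. Stack: [4, 6]
LOAD_CONST → push 4. Stack: [4, 6, 4]
BINARY_OP // → 6 // 4 = 1. Stack: [4, 1]
BINARY_OP - → 4 - 1 = 3. Stack: [3]
STORE_FAST z → z=3. Stack: []
LOAD_FAST z → push 3. Stack: [3]
RETURN_VALUE → return 3.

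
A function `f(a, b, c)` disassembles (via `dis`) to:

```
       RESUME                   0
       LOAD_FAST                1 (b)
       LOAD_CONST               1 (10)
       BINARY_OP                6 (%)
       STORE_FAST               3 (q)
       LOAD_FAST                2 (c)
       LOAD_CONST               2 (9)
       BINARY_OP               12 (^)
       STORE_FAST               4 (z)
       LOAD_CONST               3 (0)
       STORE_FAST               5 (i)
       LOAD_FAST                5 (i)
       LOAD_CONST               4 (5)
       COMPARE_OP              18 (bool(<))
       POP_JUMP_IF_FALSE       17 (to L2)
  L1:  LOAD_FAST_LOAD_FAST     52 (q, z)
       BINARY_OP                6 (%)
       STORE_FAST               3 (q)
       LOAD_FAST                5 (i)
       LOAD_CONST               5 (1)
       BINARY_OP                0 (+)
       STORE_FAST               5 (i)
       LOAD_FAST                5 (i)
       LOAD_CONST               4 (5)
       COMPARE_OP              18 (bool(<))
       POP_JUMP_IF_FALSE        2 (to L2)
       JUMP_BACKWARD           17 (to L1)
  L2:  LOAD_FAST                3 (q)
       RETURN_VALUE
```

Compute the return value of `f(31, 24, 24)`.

LOAD_FAST b → push 24
LOAD_CONST → push 10
BINARY_OP % → 24 % 10 = 4
STORE_FAST q → q=4
LOAD_FAST c → push 24
LOAD_CONST → push 9
BINARY_OP ^ → 24 ^ 9 = 17
STORE_FAST z → z=17
LOAD_CONST → push 0
STORE_FAST i → i=0
LOAD_FAST i → push 0
LOAD_CONST → push 5
COMPARE_OP bool(<) → 0 vs 5 = True
POP_JUMP_IF_FALSE → pop True; no jump
LOAD_FAST_LOAD_FAST q,z → push 4,17
BINARY_OP % → 4 % 17 = 4
STORE_FAST q → q=4
LOAD_FAST i → push 0
LOAD_CONST → push 1
BINARY_OP + → 0 + 1 = 1
STORE_FAST i → i=1
LOAD_FAST i → push 1
LOAD_CONST → push 5
COMPARE_OP bool(<) → 1 vs 5 = True
POP_JUMP_IF_FALSE → pop True; no jump
LOAD_FAST_LOAD_FAST q,z → push 4,17
BINARY_OP % → 4 % 17 = 4
STORE_FAST q → q=4
LOAD_FAST i → push 1
LOAD_CONST → push 1
BINARY_OP + → 1 + 1 = 2
STORE_FAST i → i=2
LOAD_FAST i → push 2
LOAD_CONST → push 5
COMPARE_OP bool(<) → 2 vs 5 = True
POP_JUMP_IF_FALSE → pop True; no jump
LOAD_FAST_LOAD_FAST q,z → push 4,17
BINARY_OP % → 4 % 17 = 4
STORE_FAST q → q=4
LOAD_FAST i → push 2
LOAD_CONST → push 1
BINARY_OP + → 2 + 1 = 3
STORE_FAST i → i=3
LOAD_FAST i → push 3
LOAD_CONST → push 5
COMPARE_OP bool(<) → 3 vs 5 = True
POP_JUMP_IF_FALSE → pop True; no jump
LOAD_FAST_LOAD_FAST q,z → push 4,17
BINARY_OP % → 4 % 17 = 4
STORE_FAST q → q=4
LOAD_FAST i → push 3
LOAD_CONST → push 1
BINARY_OP + → 3 + 1 = 4
STORE_FAST i → i=4
LOAD_FAST i → push 4
LOAD_CONST → push 5
COMPARE_OP bool(<) → 4 vs 5 = True
POP_JUMP_IF_FALSE → pop True; no jump
LOAD_FAST_LOAD_FAST q,z → push 4,17
BINARY_OP % → 4 % 17 = 4
STORE_FAST q → q=4
LOAD_FAST i → push 4
LOAD_CONST → push 1
BINARY_OP + → 4 + 1 = 5
STORE_FAST i → i=5
LOAD_FAST i → push 5
LOAD_CONST → push 5
COMPARE_OP bool(<) → 5 vs 5 = False
POP_JUMP_IF_FALSE → pop False; jump
LOAD_FAST q → push 4
RETURN_VALUE → return 4.

4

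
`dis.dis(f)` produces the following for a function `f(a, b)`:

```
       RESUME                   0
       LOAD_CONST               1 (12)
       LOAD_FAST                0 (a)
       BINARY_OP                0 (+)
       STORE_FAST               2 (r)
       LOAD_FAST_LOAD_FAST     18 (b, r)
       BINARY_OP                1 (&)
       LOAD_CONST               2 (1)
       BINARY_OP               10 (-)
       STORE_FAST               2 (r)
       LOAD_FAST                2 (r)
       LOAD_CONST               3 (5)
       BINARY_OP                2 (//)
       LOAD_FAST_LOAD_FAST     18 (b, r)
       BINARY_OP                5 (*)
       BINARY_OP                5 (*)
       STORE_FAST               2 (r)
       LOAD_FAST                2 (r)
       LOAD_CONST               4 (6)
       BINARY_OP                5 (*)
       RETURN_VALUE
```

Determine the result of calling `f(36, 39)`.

LOAD_CONST → push 12. Stack: [12]
LOAD_FAST a → push 36. Stack: [12, 36]
BINARY_OP + → 12 + 36 = 48. Stack: [48]
STORE_FAST r → r=48. Stack: []
LOAD_FAST_LOAD_FAST b,r → push 39,48. Stack: [39, 48]
BINARY_OP & → 39 & 48 = 32. Stack: [32]
LOAD_CONST → push 1. Stack: [32, 1]
BINARY_OP - → 32 - 1 = 31. Stack: [31]
STORE_FAST r → r=31. Stack: []
LOAD_FAST r → push 31. Stack: [31]
LOAD_CONST → push 5. Stack: [31, 5]
BINARY_OP // → 31 // 5 = 6. Stack: [6]
LOAD_FAST_LOAD_FAST b,r → push 39,31. Stack: [6, 39, 31]
BINARY_OP * → 39 * 31 = 1209. Stack: [6, 1209]
BINARY_OP * → 6 * 1209 = 7254. Stack: [7254]
STORE_FAST r → r=7254. Stack: []
LOAD_FAST r → push 7254. Stack: [7254]
LOAD_CONST → push 6. Stack: [7254, 6]
BINARY_OP * → 7254 * 6 = 43524. Stack: [43524]
RETURN_VALUE → return 43524.

43524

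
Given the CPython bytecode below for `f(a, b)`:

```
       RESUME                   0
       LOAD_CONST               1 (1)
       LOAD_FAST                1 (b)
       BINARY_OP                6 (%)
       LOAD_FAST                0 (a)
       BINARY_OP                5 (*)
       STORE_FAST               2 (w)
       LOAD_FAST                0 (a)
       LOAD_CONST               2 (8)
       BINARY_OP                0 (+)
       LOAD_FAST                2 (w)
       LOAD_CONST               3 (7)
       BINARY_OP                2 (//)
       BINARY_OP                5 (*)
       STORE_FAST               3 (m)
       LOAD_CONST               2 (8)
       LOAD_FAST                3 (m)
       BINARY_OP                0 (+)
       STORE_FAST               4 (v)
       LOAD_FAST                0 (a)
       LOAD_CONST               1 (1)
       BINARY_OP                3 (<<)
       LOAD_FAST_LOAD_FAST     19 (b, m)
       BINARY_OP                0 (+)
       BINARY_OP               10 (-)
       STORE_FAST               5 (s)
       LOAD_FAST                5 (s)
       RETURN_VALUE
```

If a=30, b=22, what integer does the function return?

-114

LOAD_CONST → push 1. Stack: [1]
LOAD_FAST b → push 22. Stack: [1, 22]
BINARY_OP % → 1 % 22 = 1. Stack: [1]
LOAD_FAST a → push 30. Stack: [1, 30]
BINARY_OP * → 1 * 30 = 30. Stack: [30]
STORE_FAST w → w=30. Stack: []
LOAD_FAST a → push 30. Stack: [30]
LOAD_CONST → push 8. Stack: [30, 8]
BINARY_OP + → 30 + 8 = 38. Stack: [38]
LOAD_FAST w → push 30. Stack: [38, 30]
LOAD_CONST → push 7. Stack: [38, 30, 7]
BINARY_OP // → 30 // 7 = 4. Stack: [38, 4]
BINARY_OP * → 38 * 4 = 152. Stack: [152]
STORE_FAST m → m=152. Stack: []
LOAD_CONST → push 8. Stack: [8]
LOAD_FAST m → push 152. Stack: [8, 152]
BINARY_OP + → 8 + 152 = 160. Stack: [160]
STORE_FAST v → v=160. Stack: []
LOAD_FAST a → push 30. Stack: [30]
LOAD_CONST → push 1. Stack: [30, 1]
BINARY_OP << → 30 << 1 = 60. Stack: [60]
LOAD_FAST_LOAD_FAST b,m → push 22,152. Stack: [60, 22, 152]
BINARY_OP + → 22 + 152 = 174. Stack: [60, 174]
BINARY_OP - → 60 - 174 = -114. Stack: [-114]
STORE_FAST s → s=-114. Stack: []
LOAD_FAST s → push -114. Stack: [-114]
RETURN_VALUE → return -114.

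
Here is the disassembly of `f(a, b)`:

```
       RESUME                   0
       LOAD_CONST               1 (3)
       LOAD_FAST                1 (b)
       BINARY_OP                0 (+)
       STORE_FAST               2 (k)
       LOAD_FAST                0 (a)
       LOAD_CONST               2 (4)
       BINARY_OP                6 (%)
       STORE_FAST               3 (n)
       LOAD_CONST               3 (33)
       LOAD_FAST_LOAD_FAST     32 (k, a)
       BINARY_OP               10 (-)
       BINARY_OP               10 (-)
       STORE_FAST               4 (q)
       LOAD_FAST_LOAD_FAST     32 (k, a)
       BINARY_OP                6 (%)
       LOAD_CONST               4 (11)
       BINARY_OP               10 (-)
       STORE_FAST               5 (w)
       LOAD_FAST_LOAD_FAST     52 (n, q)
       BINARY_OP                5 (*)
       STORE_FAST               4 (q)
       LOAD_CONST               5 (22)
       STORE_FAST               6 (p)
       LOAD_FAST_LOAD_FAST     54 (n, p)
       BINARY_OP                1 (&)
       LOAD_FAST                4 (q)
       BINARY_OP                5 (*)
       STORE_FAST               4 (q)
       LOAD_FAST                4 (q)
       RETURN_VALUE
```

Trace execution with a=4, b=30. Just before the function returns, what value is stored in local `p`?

LOAD_CONST → push 3. Stack: [3]
LOAD_FAST b → push 30. Stack: [3, 30]
BINARY_OP + → 3 + 30 = 33. Stack: [33]
STORE_FAST k → k=33. Stack: []
LOAD_FAST a → push 4. Stack: [4]
LOAD_CONST → push 4. Stack: [4, 4]
BINARY_OP % → 4 % 4 = 0. Stack: [0]
STORE_FAST n → n=0. Stack: []
LOAD_CONST → push 33. Stack: [33]
LOAD_FAST_LOAD_FAST k,a → push 33,4. Stack: [33, 33, 4]
BINARY_OP - → 33 - 4 = 29. Stack: [33, 29]
BINARY_OP - → 33 - 29 = 4. Stack: [4]
STORE_FAST q → q=4. Stack: []
LOAD_FAST_LOAD_FAST k,a → push 33,4. Stack: [33, 4]
BINARY_OP % → 33 % 4 = 1. Stack: [1]
LOAD_CONST → push 11. Stack: [1, 11]
BINARY_OP - → 1 - 11 = -10. Stack: [-10]
STORE_FAST w → w=-10. Stack: []
LOAD_FAST_LOAD_FAST n,q → push 0,4. Stack: [0, 4]
BINARY_OP * → 0 * 4 = 0. Stack: [0]
STORE_FAST q → q=0. Stack: []
LOAD_CONST → push 22. Stack: [22]
STORE_FAST p → p=22. Stack: []
LOAD_FAST_LOAD_FAST n,p → push 0,22. Stack: [0, 22]
BINARY_OP & → 0 & 22 = 0. Stack: [0]
LOAD_FAST q → push 0. Stack: [0, 0]
BINARY_OP * → 0 * 0 = 0. Stack: [0]
STORE_FAST q → q=0. Stack: []
LOAD_FAST q → push 0. Stack: [0]
RETURN_VALUE → return 0.

22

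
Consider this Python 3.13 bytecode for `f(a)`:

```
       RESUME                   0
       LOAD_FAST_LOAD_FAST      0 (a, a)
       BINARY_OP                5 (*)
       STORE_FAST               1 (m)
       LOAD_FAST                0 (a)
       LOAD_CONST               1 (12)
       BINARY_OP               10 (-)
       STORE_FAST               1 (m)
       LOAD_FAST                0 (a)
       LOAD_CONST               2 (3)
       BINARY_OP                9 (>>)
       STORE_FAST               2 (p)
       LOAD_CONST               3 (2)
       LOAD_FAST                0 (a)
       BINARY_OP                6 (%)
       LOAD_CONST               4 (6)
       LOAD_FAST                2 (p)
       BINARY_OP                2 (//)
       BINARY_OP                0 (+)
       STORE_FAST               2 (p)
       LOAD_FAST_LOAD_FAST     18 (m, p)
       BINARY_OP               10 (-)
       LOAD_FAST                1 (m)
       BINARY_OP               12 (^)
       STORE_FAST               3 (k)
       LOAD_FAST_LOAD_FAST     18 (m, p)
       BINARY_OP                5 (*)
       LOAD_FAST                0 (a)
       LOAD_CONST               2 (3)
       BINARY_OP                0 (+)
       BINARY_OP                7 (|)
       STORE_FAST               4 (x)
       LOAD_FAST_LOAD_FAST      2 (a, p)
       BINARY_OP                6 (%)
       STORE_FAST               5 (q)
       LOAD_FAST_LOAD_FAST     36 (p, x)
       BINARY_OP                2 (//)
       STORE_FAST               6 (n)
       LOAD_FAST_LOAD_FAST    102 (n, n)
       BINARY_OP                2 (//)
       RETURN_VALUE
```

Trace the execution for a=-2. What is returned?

LOAD_FAST_LOAD_FAST a,a → push -2,-2. Stack: [-2, -2]
BINARY_OP * → -2 * -2 = 4. Stack: [4]
STORE_FAST m → m=4. Stack: []
LOAD_FAST a → push -2. Stack: [-2]
LOAD_CONST → push 12. Stack: [-2, 12]
BINARY_OP - → -2 - 12 = -14. Stack: [-14]
STORE_FAST m → m=-14. Stack: []
LOAD_FAST a → push -2. Stack: [-2]
LOAD_CONST → push 3. Stack: [-2, 3]
BINARY_OP >> → -2 >> 3 = -1. Stack: [-1]
STORE_FAST p → p=-1. Stack: []
LOAD_CONST → push 2. Stack: [2]
LOAD_FAST a → push -2. Stack: [2, -2]
BINARY_OP % → 2 % -2 = 0. Stack: [0]
LOAD_CONST → push 6. Stack: [0, 6]
LOAD_FAST p → push -1. Stack: [0, 6, -1]
BINARY_OP // → 6 // -1 = -6. Stack: [0, -6]
BINARY_OP + → 0 + -6 = -6. Stack: [-6]
STORE_FAST p → p=-6. Stack: []
LOAD_FAST_LOAD_FAST m,p → push -14,-6. Stack: [-14, -6]
BINARY_OP - → -14 - -6 = -8. Stack: [-8]
LOAD_FAST m → push -14. Stack: [-8, -14]
BINARY_OP ^ → -8 ^ -14 = 10. Stack: [10]
STORE_FAST k → k=10. Stack: []
LOAD_FAST_LOAD_FAST m,p → push -14,-6. Stack: [-14, -6]
BINARY_OP * → -14 * -6 = 84. Stack: [84]
LOAD_FAST a → push -2. Stack: [84, -2]
LOAD_CONST → push 3. Stack: [84, -2, 3]
BINARY_OP + → -2 + 3 = 1. Stack: [84, 1]
BINARY_OP | → 84 | 1 = 85. Stack: [85]
STORE_FAST x → x=85. Stack: []
LOAD_FAST_LOAD_FAST a,p → push -2,-6. Stack: [-2, -6]
BINARY_OP % → -2 % -6 = -2. Stack: [-2]
STORE_FAST q → q=-2. Stack: []
LOAD_FAST_LOAD_FAST p,x → push -6,85. Stack: [-6, 85]
BINARY_OP // → -6 // 85 = -1. Stack: [-1]
STORE_FAST n → n=-1. Stack: []
LOAD_FAST_LOAD_FAST n,n → push -1,-1. Stack: [-1, -1]
BINARY_OP // → -1 // -1 = 1. Stack: [1]
RETURN_VALUE → return 1.

1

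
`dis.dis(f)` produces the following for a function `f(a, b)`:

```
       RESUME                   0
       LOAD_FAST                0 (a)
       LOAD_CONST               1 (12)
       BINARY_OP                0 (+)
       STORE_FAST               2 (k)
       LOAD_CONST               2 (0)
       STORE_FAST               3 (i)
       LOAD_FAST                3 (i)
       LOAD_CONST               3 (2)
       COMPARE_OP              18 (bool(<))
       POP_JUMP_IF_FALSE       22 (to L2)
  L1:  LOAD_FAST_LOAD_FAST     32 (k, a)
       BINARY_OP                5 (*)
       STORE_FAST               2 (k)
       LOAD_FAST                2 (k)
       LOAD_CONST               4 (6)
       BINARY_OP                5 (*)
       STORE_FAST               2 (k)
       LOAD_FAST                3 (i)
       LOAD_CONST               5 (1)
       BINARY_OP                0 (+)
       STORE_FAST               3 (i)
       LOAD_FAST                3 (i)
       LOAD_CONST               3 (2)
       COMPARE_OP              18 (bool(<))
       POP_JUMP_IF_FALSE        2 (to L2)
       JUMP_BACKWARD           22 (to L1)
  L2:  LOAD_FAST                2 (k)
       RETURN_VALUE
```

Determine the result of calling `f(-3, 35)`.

LOAD_FAST a → push -3. Stack: [-3]
LOAD_CONST → push 12. Stack: [-3, 12]
BINARY_OP + → -3 + 12 = 9. Stack: [9]
STORE_FAST k → k=9. Stack: []
LOAD_CONST → push 0. Stack: [0]
STORE_FAST i → i=0. Stack: []
LOAD_FAST i → push 0. Stack: [0]
LOAD_CONST → push 2. Stack: [0, 2]
COMPARE_OP bool(<) → 0 vs 2 = True. Stack: [True]
POP_JUMP_IF_FALSE → pop True; no jump. Stack: []
LOAD_FAST_LOAD_FAST k,a → push 9,-3. Stack: [9, -3]
BINARY_OP * → 9 * -3 = -27. Stack: [-27]
STORE_FAST k → k=-27. Stack: []
LOAD_FAST k → push -27. Stack: [-27]
LOAD_CONST → push 6. Stack: [-27, 6]
BINARY_OP * → -27 * 6 = -162. Stack: [-162]
STORE_FAST k → k=-162. Stack: []
LOAD_FAST i → push 0. Stack: [0]
LOAD_CONST → push 1. Stack: [0, 1]
BINARY_OP + → 0 + 1 = 1. Stack: [1]
STORE_FAST i → i=1. Stack: []
LOAD_FAST i → push 1. Stack: [1]
LOAD_CONST → push 2. Stack: [1, 2]
COMPARE_OP bool(<) → 1 vs 2 = True. Stack: [True]
POP_JUMP_IF_FALSE → pop True; no jump. Stack: []
LOAD_FAST_LOAD_FAST k,a → push -162,-3. Stack: [-162, -3]
BINARY_OP * → -162 * -3 = 486. Stack: [486]
STORE_FAST k → k=486. Stack: []
LOAD_FAST k → push 486. Stack: [486]
LOAD_CONST → push 6. Stack: [486, 6]
BINARY_OP * → 486 * 6 = 2916. Stack: [2916]
STORE_FAST k → k=2916. Stack: []
LOAD_FAST i → push 1. Stack: [1]
LOAD_CONST → push 1. Stack: [1, 1]
BINARY_OP + → 1 + 1 = 2. Stack: [2]
STORE_FAST i → i=2. Stack: []
LOAD_FAST i → push 2. Stack: [2]
LOAD_CONST → push 2. Stack: [2, 2]
COMPARE_OP bool(<) → 2 vs 2 = False. Stack: [False]
POP_JUMP_IF_FALSE → pop False; jump. Stack: []
LOAD_FAST k → push 2916. Stack: [2916]
RETURN_VALUE → return 2916.

2916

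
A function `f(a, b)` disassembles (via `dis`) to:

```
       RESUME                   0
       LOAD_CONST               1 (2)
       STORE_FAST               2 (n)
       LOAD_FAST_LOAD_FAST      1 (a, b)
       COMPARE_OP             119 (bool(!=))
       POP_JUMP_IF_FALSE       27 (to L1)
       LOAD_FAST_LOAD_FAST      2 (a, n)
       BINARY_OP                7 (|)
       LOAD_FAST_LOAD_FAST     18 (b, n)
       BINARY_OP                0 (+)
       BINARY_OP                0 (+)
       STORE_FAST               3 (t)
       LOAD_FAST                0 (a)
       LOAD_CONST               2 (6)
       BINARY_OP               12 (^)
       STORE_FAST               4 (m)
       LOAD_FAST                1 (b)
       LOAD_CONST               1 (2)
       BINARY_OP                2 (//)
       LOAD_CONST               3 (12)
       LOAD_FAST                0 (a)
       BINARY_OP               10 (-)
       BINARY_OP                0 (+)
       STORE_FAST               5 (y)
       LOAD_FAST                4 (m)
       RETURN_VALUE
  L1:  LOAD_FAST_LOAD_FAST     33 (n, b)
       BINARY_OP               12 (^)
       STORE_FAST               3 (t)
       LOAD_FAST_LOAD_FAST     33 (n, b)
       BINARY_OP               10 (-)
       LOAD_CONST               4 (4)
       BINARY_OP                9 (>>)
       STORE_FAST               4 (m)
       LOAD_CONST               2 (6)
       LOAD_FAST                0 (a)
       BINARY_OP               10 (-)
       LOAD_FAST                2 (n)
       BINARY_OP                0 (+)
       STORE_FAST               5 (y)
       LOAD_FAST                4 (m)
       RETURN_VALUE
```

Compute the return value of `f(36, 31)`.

34

LOAD_CONST → push 2. Stack: [2]
STORE_FAST n → n=2. Stack: []
LOAD_FAST_LOAD_FAST a,b → push 36,31. Stack: [36, 31]
COMPARE_OP bool(!=) → 36 vs 31 = True. Stack: [True]
POP_JUMP_IF_FALSE → pop True; no jump. Stack: []
LOAD_FAST_LOAD_FAST a,n → push 36,2. Stack: [36, 2]
BINARY_OP | → 36 | 2 = 38. Stack: [38]
LOAD_FAST_LOAD_FAST b,n → push 31,2. Stack: [38, 31, 2]
BINARY_OP + → 31 + 2 = 33. Stack: [38, 33]
BINARY_OP + → 38 + 33 = 71. Stack: [71]
STORE_FAST t → t=71. Stack: []
LOAD_FAST a → push 36. Stack: [36]
LOAD_CONST → push 6. Stack: [36, 6]
BINARY_OP ^ → 36 ^ 6 = 34. Stack: [34]
STORE_FAST m → m=34. Stack: []
LOAD_FAST b → push 31. Stack: [31]
LOAD_CONST → push 2. Stack: [31, 2]
BINARY_OP // → 31 // 2 = 15. Stack: [15]
LOAD_CONST → push 12. Stack: [15, 12]
LOAD_FAST a → push 36. Stack: [15, 12, 36]
BINARY_OP - → 12 - 36 = -24. Stack: [15, -24]
BINARY_OP + → 15 + -24 = -9. Stack: [-9]
STORE_FAST y → y=-9. Stack: []
LOAD_FAST m → push 34. Stack: [34]
RETURN_VALUE → return 34.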